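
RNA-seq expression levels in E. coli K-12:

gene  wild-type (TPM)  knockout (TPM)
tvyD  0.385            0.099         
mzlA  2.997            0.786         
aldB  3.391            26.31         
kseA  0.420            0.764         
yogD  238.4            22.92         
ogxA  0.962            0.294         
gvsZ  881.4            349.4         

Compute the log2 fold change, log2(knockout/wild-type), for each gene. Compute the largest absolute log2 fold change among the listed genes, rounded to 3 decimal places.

3.379

log2(0.099/0.385) = -1.959  (tvyD)
log2(0.786/2.997) = -1.931  (mzlA)
log2(26.31/3.391) = 2.956  (aldB)
log2(0.764/0.420) = 0.863  (kseA)
log2(22.92/238.4) = -3.379  (yogD)
log2(0.294/0.962) = -1.710  (ogxA)
log2(349.4/881.4) = -1.335  (gvsZ)
The largest magnitude belongs to yogD.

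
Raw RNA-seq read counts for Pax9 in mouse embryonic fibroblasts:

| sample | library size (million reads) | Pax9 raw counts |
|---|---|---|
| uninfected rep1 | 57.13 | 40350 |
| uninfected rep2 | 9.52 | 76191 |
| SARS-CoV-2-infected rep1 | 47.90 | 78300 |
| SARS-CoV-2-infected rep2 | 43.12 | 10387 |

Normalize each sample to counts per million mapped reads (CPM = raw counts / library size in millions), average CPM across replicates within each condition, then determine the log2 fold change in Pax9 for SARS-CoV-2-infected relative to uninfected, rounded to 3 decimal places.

CPM(uninfected rep1) = 40350 / 57.13 = 706.2839
CPM(uninfected rep2) = 76191 / 9.52 = 8003.2563
CPM(SARS-CoV-2-infected rep1) = 78300 / 47.90 = 1634.6555
CPM(SARS-CoV-2-infected rep2) = 10387 / 43.12 = 240.8859
mean CPM(uninfected) = 4354.7701; mean CPM(SARS-CoV-2-infected) = 937.7707
Fold change = 937.7707 / 4354.7701 = 0.21534
log2(0.21534) = -2.2153

-2.215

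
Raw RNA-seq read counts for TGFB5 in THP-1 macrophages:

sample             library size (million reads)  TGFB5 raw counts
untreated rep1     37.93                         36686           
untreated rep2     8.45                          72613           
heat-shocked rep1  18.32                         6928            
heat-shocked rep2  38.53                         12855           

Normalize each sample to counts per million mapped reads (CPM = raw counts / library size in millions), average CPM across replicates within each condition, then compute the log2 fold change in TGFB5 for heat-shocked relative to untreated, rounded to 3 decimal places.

CPM(untreated rep1) = 36686 / 37.93 = 967.2027
CPM(untreated rep2) = 72613 / 8.45 = 8593.2544
CPM(heat-shocked rep1) = 6928 / 18.32 = 378.1659
CPM(heat-shocked rep2) = 12855 / 38.53 = 333.6361
mean CPM(untreated) = 4780.2286; mean CPM(heat-shocked) = 355.9010
Fold change = 355.9010 / 4780.2286 = 0.07445
log2(0.07445) = -3.7475

-3.748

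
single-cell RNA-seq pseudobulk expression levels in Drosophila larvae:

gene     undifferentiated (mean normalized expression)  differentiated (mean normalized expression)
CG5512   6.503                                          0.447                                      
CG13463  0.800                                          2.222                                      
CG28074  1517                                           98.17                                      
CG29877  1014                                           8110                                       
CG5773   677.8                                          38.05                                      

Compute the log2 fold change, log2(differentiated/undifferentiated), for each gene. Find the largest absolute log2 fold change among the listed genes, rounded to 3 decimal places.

4.155

log2(0.447/6.503) = -3.863  (CG5512)
log2(2.222/0.800) = 1.474  (CG13463)
log2(98.17/1517) = -3.950  (CG28074)
log2(8110/1014) = 3.000  (CG29877)
log2(38.05/677.8) = -4.155  (CG5773)
The largest magnitude belongs to CG5773.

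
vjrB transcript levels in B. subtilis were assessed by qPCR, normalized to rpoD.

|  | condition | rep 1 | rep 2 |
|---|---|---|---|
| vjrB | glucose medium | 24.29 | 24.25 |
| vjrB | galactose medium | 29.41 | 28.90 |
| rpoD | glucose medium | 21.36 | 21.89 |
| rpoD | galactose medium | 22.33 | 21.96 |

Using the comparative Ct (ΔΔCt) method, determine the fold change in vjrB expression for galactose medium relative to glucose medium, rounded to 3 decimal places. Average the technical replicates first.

Mean Ct: vjrB glucose medium 24.270; vjrB galactose medium 29.155; rpoD glucose medium 21.625; rpoD galactose medium 22.145
ΔCt(glucose medium) = 24.270 − 21.625 = 2.645
ΔCt(galactose medium) = 29.155 − 22.145 = 7.010
ΔΔCt = 7.010 − 2.645 = 4.365
Fold change = 2^(−4.365) = 0.0485

0.049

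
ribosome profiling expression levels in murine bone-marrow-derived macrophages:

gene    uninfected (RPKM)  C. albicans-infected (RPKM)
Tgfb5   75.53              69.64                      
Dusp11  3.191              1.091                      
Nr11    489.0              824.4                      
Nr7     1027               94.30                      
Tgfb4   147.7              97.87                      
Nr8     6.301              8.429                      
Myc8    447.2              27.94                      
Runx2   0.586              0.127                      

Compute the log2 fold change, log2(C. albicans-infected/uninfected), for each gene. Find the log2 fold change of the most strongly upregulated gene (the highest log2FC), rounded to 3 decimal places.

log2(69.64/75.53) = -0.117  (Tgfb5)
log2(1.091/3.191) = -1.548  (Dusp11)
log2(824.4/489.0) = 0.754  (Nr11)
log2(94.30/1027) = -3.445  (Nr7)
log2(97.87/147.7) = -0.594  (Tgfb4)
log2(8.429/6.301) = 0.420  (Nr8)
log2(27.94/447.2) = -4.001  (Myc8)
log2(0.127/0.586) = -2.206  (Runx2)
Nr11 is most strongly upregulated.

0.754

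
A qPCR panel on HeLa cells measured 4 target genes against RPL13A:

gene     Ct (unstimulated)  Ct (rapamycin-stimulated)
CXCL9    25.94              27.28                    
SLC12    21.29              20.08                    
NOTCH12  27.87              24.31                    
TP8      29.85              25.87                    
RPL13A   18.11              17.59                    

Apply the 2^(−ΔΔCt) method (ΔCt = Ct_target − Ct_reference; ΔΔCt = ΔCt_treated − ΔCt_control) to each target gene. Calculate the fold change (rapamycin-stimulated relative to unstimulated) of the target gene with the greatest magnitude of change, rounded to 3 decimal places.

CXCL9: ΔΔCt = (27.28−17.59) − (25.94−18.11) = 9.69 − 7.83 = 1.86; fold change = 2^-1.86 = 0.275
SLC12: ΔΔCt = (20.08−17.59) − (21.29−18.11) = 2.49 − 3.18 = -0.69; fold change = 2^0.69 = 1.613
NOTCH12: ΔΔCt = (24.31−17.59) − (27.87−18.11) = 6.72 − 9.76 = -3.04; fold change = 2^3.04 = 8.225
TP8: ΔΔCt = (25.87−17.59) − (29.85−18.11) = 8.28 − 11.74 = -3.46; fold change = 2^3.46 = 11.004
TP8 has the largest |ΔΔCt| = 3.46.

11.004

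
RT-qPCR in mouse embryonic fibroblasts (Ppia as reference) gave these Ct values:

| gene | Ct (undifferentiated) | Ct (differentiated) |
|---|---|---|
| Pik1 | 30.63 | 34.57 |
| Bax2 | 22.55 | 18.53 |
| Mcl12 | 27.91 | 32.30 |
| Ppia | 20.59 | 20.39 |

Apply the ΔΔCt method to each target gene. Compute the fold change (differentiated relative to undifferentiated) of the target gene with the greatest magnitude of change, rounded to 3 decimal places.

Pik1: ΔΔCt = (34.57−20.39) − (30.63−20.59) = 14.18 − 10.04 = 4.14; fold change = 2^-4.14 = 0.057
Bax2: ΔΔCt = (18.53−20.39) − (22.55−20.59) = -1.86 − 1.96 = -3.82; fold change = 2^3.82 = 14.123
Mcl12: ΔΔCt = (32.30−20.39) − (27.91−20.59) = 11.91 − 7.32 = 4.59; fold change = 2^-4.59 = 0.042
Mcl12 has the largest |ΔΔCt| = 4.59.

0.042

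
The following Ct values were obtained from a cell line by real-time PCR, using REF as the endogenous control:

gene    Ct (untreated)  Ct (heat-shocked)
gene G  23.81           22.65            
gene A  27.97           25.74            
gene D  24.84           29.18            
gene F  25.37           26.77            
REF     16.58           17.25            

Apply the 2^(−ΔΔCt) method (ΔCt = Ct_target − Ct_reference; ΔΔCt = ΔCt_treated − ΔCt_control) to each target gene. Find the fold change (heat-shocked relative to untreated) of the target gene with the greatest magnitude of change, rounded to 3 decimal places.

0.079

gene G: ΔΔCt = (22.65−17.25) − (23.81−16.58) = 5.40 − 7.23 = -1.83; fold change = 2^1.83 = 3.555
gene A: ΔΔCt = (25.74−17.25) − (27.97−16.58) = 8.49 − 11.39 = -2.90; fold change = 2^2.90 = 7.464
gene D: ΔΔCt = (29.18−17.25) − (24.84−16.58) = 11.93 − 8.26 = 3.67; fold change = 2^-3.67 = 0.079
gene F: ΔΔCt = (26.77−17.25) − (25.37−16.58) = 9.52 − 8.79 = 0.73; fold change = 2^-0.73 = 0.603
gene D has the largest |ΔΔCt| = 3.67.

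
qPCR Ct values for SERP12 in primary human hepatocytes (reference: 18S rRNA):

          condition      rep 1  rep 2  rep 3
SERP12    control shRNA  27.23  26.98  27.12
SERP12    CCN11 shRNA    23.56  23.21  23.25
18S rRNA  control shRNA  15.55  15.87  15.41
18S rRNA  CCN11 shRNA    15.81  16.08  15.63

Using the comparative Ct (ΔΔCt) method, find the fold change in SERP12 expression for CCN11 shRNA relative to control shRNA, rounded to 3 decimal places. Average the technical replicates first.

Mean Ct: SERP12 control shRNA 27.110; SERP12 CCN11 shRNA 23.340; 18S rRNA control shRNA 15.610; 18S rRNA CCN11 shRNA 15.840
ΔCt(control shRNA) = 27.110 − 15.610 = 11.500
ΔCt(CCN11 shRNA) = 23.340 − 15.840 = 7.500
ΔΔCt = 7.500 − 11.500 = -4.000
Fold change = 2^(−(-4.000)) = 2^4.000 = 16.0000

16.000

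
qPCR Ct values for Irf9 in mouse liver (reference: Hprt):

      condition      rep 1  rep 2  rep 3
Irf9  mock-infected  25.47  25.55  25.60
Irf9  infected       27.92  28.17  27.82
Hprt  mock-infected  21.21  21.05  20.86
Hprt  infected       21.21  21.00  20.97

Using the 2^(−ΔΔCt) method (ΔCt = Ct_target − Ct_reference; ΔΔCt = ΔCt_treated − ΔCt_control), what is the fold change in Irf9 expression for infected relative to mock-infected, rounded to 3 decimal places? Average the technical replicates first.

0.188

Mean Ct: Irf9 mock-infected 25.540; Irf9 infected 27.970; Hprt mock-infected 21.040; Hprt infected 21.060
ΔCt(mock-infected) = 25.540 − 21.040 = 4.500
ΔCt(infected) = 27.970 − 21.060 = 6.910
ΔΔCt = 6.910 − 4.500 = 2.410
Fold change = 2^(−2.410) = 0.1882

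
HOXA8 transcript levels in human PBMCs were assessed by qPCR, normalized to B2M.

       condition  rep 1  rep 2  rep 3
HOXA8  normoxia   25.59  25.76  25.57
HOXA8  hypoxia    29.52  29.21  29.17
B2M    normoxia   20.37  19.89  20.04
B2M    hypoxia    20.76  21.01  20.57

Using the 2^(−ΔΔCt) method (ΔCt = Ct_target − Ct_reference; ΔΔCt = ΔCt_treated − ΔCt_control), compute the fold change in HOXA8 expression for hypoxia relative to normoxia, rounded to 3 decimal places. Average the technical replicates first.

Mean Ct: HOXA8 normoxia 25.640; HOXA8 hypoxia 29.300; B2M normoxia 20.100; B2M hypoxia 20.780
ΔCt(normoxia) = 25.640 − 20.100 = 5.540
ΔCt(hypoxia) = 29.300 − 20.780 = 8.520
ΔΔCt = 8.520 − 5.540 = 2.980
Fold change = 2^(−2.980) = 0.1267

0.127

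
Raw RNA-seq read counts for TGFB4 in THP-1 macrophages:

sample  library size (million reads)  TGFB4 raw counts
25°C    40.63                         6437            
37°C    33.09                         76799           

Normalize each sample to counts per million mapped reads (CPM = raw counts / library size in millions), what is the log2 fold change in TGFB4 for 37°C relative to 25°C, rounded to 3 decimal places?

3.873

CPM(25°C) = 6437 / 40.63 = 158.4297
CPM(37°C) = 76799 / 33.09 = 2320.9127
Fold change = 2320.9127 / 158.4297 = 14.64948
log2(14.64948) = 3.8728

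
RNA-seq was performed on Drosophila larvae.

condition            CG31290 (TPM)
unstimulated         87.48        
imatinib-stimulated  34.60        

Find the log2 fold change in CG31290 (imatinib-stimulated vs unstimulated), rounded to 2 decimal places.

-1.34

Fold change = 34.60 / 87.48 = 0.3955
log2(0.3955) = -1.338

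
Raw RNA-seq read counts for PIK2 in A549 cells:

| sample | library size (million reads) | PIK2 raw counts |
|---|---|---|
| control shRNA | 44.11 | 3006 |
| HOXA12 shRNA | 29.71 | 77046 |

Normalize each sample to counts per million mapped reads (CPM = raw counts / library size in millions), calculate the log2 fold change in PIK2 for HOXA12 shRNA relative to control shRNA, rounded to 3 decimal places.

5.250

CPM(control shRNA) = 3006 / 44.11 = 68.1478
CPM(HOXA12 shRNA) = 77046 / 29.71 = 2593.2683
Fold change = 2593.2683 / 68.1478 = 38.05358
log2(38.05358) = 5.2500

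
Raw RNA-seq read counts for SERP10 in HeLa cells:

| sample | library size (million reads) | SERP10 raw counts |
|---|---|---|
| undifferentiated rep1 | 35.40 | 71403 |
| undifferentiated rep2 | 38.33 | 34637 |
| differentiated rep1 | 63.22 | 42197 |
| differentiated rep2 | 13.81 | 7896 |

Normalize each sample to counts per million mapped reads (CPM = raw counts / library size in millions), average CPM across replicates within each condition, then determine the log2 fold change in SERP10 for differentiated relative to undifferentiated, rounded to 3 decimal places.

-1.237

CPM(undifferentiated rep1) = 71403 / 35.40 = 2017.0339
CPM(undifferentiated rep2) = 34637 / 38.33 = 903.6525
CPM(differentiated rep1) = 42197 / 63.22 = 667.4628
CPM(differentiated rep2) = 7896 / 13.81 = 571.7596
mean CPM(undifferentiated) = 1460.3432; mean CPM(differentiated) = 619.6112
Fold change = 619.6112 / 1460.3432 = 0.42429
log2(0.42429) = -1.2369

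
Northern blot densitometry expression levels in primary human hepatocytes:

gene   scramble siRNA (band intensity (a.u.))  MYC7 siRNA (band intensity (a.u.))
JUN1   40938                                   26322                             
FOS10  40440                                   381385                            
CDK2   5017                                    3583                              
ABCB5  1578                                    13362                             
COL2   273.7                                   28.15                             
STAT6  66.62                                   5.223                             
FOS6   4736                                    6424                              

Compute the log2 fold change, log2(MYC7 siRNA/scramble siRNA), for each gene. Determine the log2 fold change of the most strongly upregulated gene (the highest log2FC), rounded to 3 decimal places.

3.237

log2(26322/40938) = -0.637  (JUN1)
log2(381385/40440) = 3.237  (FOS10)
log2(3583/5017) = -0.486  (CDK2)
log2(13362/1578) = 3.082  (ABCB5)
log2(28.15/273.7) = -3.281  (COL2)
log2(5.223/66.62) = -3.673  (STAT6)
log2(6424/4736) = 0.440  (FOS6)
FOS10 is most strongly upregulated.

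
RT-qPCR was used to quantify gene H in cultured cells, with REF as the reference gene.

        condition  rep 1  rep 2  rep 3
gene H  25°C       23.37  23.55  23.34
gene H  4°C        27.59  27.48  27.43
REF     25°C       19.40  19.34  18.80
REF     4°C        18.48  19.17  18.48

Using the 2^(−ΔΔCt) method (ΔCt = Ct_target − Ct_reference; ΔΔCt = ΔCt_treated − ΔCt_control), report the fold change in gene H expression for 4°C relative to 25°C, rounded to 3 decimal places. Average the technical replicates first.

0.043

Mean Ct: gene H 25°C 23.420; gene H 4°C 27.500; REF 25°C 19.180; REF 4°C 18.710
ΔCt(25°C) = 23.420 − 19.180 = 4.240
ΔCt(4°C) = 27.500 − 18.710 = 8.790
ΔΔCt = 8.790 − 4.240 = 4.550
Fold change = 2^(−4.550) = 0.0427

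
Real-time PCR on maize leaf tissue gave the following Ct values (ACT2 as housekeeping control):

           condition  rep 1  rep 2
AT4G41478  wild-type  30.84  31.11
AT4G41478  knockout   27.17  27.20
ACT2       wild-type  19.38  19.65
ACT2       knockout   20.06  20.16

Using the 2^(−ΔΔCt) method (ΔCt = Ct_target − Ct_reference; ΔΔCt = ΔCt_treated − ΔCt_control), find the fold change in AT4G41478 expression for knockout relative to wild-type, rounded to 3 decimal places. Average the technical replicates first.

20.894

Mean Ct: AT4G41478 wild-type 30.975; AT4G41478 knockout 27.185; ACT2 wild-type 19.515; ACT2 knockout 20.110
ΔCt(wild-type) = 30.975 − 19.515 = 11.460
ΔCt(knockout) = 27.185 − 20.110 = 7.075
ΔΔCt = 7.075 − 11.460 = -4.385
Fold change = 2^(−(-4.385)) = 2^4.385 = 20.8938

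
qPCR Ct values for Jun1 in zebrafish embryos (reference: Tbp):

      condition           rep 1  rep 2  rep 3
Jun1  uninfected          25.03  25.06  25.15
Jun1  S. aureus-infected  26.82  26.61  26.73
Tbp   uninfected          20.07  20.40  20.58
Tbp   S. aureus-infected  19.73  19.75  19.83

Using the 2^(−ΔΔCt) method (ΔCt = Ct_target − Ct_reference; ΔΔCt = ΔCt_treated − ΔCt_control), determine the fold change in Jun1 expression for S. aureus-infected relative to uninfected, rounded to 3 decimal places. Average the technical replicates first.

Mean Ct: Jun1 uninfected 25.080; Jun1 S. aureus-infected 26.720; Tbp uninfected 20.350; Tbp S. aureus-infected 19.770
ΔCt(uninfected) = 25.080 − 20.350 = 4.730
ΔCt(S. aureus-infected) = 26.720 − 19.770 = 6.950
ΔΔCt = 6.950 − 4.730 = 2.220
Fold change = 2^(−2.220) = 0.2146

0.215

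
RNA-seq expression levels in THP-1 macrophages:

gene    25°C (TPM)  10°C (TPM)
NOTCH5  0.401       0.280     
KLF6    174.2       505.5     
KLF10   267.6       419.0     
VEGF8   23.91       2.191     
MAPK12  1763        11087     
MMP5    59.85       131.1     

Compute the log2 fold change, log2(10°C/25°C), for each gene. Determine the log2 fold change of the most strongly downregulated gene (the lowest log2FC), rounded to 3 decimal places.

log2(0.280/0.401) = -0.518  (NOTCH5)
log2(505.5/174.2) = 1.537  (KLF6)
log2(419.0/267.6) = 0.647  (KLF10)
log2(2.191/23.91) = -3.448  (VEGF8)
log2(11087/1763) = 2.653  (MAPK12)
log2(131.1/59.85) = 1.131  (MMP5)
VEGF8 is most strongly downregulated.

-3.448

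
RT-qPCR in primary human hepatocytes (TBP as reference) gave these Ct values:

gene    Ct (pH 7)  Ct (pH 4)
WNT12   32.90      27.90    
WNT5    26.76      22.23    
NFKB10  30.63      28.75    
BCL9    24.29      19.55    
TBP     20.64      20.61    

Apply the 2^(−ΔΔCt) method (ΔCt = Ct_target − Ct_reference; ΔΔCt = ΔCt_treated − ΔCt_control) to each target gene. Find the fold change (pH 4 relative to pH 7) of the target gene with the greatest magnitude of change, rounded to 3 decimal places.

WNT12: ΔΔCt = (27.90−20.61) − (32.90−20.64) = 7.29 − 12.26 = -4.97; fold change = 2^4.97 = 31.341
WNT5: ΔΔCt = (22.23−20.61) − (26.76−20.64) = 1.62 − 6.12 = -4.50; fold change = 2^4.50 = 22.627
NFKB10: ΔΔCt = (28.75−20.61) − (30.63−20.64) = 8.14 − 9.99 = -1.85; fold change = 2^1.85 = 3.605
BCL9: ΔΔCt = (19.55−20.61) − (24.29−20.64) = -1.06 − 3.65 = -4.71; fold change = 2^4.71 = 26.173
WNT12 has the largest |ΔΔCt| = 4.97.

31.341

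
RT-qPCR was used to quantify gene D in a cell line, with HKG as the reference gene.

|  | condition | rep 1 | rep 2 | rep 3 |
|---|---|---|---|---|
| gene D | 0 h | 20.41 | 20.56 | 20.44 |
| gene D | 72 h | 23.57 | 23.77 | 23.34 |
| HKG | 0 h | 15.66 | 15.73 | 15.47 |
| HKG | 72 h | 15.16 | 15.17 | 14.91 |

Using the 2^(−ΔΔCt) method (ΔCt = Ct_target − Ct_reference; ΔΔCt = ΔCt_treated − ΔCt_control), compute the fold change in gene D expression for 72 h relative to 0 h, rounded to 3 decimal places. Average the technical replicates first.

0.081

Mean Ct: gene D 0 h 20.470; gene D 72 h 23.560; HKG 0 h 15.620; HKG 72 h 15.080
ΔCt(0 h) = 20.470 − 15.620 = 4.850
ΔCt(72 h) = 23.560 − 15.080 = 8.480
ΔΔCt = 8.480 − 4.850 = 3.630
Fold change = 2^(−3.630) = 0.0808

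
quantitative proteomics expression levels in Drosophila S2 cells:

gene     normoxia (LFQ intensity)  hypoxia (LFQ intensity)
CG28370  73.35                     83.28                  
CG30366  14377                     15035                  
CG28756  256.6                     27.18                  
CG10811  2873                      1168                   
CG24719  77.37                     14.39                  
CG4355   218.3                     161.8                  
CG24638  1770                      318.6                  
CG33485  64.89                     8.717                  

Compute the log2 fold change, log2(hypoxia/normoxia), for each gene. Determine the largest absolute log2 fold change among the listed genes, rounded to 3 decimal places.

log2(83.28/73.35) = 0.183  (CG28370)
log2(15035/14377) = 0.065  (CG30366)
log2(27.18/256.6) = -3.239  (CG28756)
log2(1168/2873) = -1.299  (CG10811)
log2(14.39/77.37) = -2.427  (CG24719)
log2(161.8/218.3) = -0.432  (CG4355)
log2(318.6/1770) = -2.474  (CG24638)
log2(8.717/64.89) = -2.896  (CG33485)
The largest magnitude belongs to CG28756.

3.239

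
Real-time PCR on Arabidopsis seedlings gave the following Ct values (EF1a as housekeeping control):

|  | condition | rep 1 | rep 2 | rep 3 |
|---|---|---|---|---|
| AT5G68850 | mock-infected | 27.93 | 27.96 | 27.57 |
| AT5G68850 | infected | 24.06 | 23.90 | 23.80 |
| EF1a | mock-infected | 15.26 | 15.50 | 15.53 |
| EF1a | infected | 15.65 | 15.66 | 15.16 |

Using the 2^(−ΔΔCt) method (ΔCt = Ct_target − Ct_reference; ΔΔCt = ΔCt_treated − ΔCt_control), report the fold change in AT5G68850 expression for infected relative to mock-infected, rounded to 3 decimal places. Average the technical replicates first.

Mean Ct: AT5G68850 mock-infected 27.820; AT5G68850 infected 23.920; EF1a mock-infected 15.430; EF1a infected 15.490
ΔCt(mock-infected) = 27.820 − 15.430 = 12.390
ΔCt(infected) = 23.920 − 15.490 = 8.430
ΔΔCt = 8.430 − 12.390 = -3.960
Fold change = 2^(−(-3.960)) = 2^3.960 = 15.5625

15.562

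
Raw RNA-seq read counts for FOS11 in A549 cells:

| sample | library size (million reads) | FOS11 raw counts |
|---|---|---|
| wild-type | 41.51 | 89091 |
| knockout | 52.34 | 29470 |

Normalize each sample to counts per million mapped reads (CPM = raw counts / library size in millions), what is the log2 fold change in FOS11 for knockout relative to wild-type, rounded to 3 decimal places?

CPM(wild-type) = 89091 / 41.51 = 2146.2539
CPM(knockout) = 29470 / 52.34 = 563.0493
Fold change = 563.0493 / 2146.2539 = 0.26234
log2(0.26234) = -1.9305

-1.930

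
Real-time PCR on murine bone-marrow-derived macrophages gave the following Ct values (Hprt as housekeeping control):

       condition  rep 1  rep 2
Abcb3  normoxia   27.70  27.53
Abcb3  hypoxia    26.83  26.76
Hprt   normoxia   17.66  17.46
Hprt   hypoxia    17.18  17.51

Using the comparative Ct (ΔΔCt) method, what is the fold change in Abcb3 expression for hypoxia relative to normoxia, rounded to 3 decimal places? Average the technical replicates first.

Mean Ct: Abcb3 normoxia 27.615; Abcb3 hypoxia 26.795; Hprt normoxia 17.560; Hprt hypoxia 17.345
ΔCt(normoxia) = 27.615 − 17.560 = 10.055
ΔCt(hypoxia) = 26.795 − 17.345 = 9.450
ΔΔCt = 9.450 − 10.055 = -0.605
Fold change = 2^(−(-0.605)) = 2^0.605 = 1.5210

1.521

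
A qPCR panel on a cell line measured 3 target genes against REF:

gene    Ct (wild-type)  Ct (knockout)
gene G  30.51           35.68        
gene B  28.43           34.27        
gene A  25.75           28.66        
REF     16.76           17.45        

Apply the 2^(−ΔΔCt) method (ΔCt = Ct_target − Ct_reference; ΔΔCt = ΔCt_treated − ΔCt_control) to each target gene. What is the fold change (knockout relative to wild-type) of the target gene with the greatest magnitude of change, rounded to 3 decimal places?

0.028

gene G: ΔΔCt = (35.68−17.45) − (30.51−16.76) = 18.23 − 13.75 = 4.48; fold change = 2^-4.48 = 0.045
gene B: ΔΔCt = (34.27−17.45) − (28.43−16.76) = 16.82 − 11.67 = 5.15; fold change = 2^-5.15 = 0.028
gene A: ΔΔCt = (28.66−17.45) − (25.75−16.76) = 11.21 − 8.99 = 2.22; fold change = 2^-2.22 = 0.215
gene B has the largest |ΔΔCt| = 5.15.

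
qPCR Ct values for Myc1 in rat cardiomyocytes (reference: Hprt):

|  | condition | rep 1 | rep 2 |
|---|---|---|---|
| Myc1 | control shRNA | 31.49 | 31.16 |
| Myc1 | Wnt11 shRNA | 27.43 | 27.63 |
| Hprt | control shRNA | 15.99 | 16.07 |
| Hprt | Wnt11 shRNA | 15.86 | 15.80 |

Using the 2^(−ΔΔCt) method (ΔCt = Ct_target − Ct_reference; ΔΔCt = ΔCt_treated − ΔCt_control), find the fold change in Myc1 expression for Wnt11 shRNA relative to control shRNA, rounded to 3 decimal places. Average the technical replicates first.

12.084

Mean Ct: Myc1 control shRNA 31.325; Myc1 Wnt11 shRNA 27.530; Hprt control shRNA 16.030; Hprt Wnt11 shRNA 15.830
ΔCt(control shRNA) = 31.325 − 16.030 = 15.295
ΔCt(Wnt11 shRNA) = 27.530 − 15.830 = 11.700
ΔΔCt = 11.700 − 15.295 = -3.595
Fold change = 2^(−(-3.595)) = 2^3.595 = 12.0838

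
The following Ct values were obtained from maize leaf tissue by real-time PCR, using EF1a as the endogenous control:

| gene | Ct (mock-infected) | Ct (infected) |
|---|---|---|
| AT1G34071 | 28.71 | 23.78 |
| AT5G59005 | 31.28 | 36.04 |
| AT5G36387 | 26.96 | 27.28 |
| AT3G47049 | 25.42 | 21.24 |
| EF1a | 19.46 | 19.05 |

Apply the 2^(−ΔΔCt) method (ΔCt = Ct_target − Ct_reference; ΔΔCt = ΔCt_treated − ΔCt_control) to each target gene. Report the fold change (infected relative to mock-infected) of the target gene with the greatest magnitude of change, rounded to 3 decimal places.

AT1G34071: ΔΔCt = (23.78−19.05) − (28.71−19.46) = 4.73 − 9.25 = -4.52; fold change = 2^4.52 = 22.943
AT5G59005: ΔΔCt = (36.04−19.05) − (31.28−19.46) = 16.99 − 11.82 = 5.17; fold change = 2^-5.17 = 0.028
AT5G36387: ΔΔCt = (27.28−19.05) − (26.96−19.46) = 8.23 − 7.50 = 0.73; fold change = 2^-0.73 = 0.603
AT3G47049: ΔΔCt = (21.24−19.05) − (25.42−19.46) = 2.19 − 5.96 = -3.77; fold change = 2^3.77 = 13.642
AT5G59005 has the largest |ΔΔCt| = 5.17.

0.028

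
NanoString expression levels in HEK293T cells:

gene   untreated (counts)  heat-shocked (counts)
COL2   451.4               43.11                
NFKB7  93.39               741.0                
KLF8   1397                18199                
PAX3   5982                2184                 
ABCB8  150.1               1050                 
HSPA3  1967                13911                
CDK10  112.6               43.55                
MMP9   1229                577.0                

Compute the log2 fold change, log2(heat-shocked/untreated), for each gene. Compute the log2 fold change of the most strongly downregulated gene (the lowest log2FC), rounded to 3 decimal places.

-3.388

log2(43.11/451.4) = -3.388  (COL2)
log2(741.0/93.39) = 2.988  (NFKB7)
log2(18199/1397) = 3.703  (KLF8)
log2(2184/5982) = -1.454  (PAX3)
log2(1050/150.1) = 2.806  (ABCB8)
log2(13911/1967) = 2.822  (HSPA3)
log2(43.55/112.6) = -1.370  (CDK10)
log2(577.0/1229) = -1.091  (MMP9)
COL2 is most strongly downregulated.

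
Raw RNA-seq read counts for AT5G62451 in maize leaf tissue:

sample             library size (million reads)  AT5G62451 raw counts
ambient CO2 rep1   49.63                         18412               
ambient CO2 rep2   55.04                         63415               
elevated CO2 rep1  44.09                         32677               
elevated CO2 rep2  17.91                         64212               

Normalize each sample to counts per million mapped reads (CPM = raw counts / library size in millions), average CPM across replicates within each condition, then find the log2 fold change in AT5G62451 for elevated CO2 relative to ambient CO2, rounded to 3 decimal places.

1.506

CPM(ambient CO2 rep1) = 18412 / 49.63 = 370.9853
CPM(ambient CO2 rep2) = 63415 / 55.04 = 1152.1621
CPM(elevated CO2 rep1) = 32677 / 44.09 = 741.1431
CPM(elevated CO2 rep2) = 64212 / 17.91 = 3585.2596
mean CPM(ambient CO2) = 761.5737; mean CPM(elevated CO2) = 2163.2014
Fold change = 2163.2014 / 761.5737 = 2.84044
log2(2.84044) = 1.5061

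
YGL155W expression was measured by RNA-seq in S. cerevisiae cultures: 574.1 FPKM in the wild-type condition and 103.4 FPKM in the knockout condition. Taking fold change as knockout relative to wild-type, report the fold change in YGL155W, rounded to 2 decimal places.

0.18

Fold change = 103.4 / 574.1 = 0.180
YGL155W is downregulated.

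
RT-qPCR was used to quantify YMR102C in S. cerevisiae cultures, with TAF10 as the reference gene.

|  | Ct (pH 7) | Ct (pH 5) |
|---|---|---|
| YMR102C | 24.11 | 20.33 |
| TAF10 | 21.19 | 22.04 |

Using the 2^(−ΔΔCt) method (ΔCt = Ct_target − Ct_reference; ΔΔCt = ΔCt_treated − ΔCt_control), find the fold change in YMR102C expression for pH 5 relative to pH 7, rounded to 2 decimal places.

24.76

ΔCt(pH 7) = 24.110 − 21.190 = 2.920
ΔCt(pH 5) = 20.330 − 22.040 = -1.710
ΔΔCt = -1.710 − 2.920 = -4.630
Fold change = 2^(−(-4.630)) = 2^4.630 = 24.761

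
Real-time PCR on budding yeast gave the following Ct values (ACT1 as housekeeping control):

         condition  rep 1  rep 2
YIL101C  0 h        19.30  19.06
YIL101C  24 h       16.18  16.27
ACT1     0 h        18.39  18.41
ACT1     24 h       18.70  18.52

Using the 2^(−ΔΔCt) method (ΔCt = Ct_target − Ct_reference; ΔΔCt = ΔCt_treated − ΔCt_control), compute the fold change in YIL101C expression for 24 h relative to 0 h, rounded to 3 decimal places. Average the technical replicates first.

Mean Ct: YIL101C 0 h 19.180; YIL101C 24 h 16.225; ACT1 0 h 18.400; ACT1 24 h 18.610
ΔCt(0 h) = 19.180 − 18.400 = 0.780
ΔCt(24 h) = 16.225 − 18.610 = -2.385
ΔΔCt = -2.385 − 0.780 = -3.165
Fold change = 2^(−(-3.165)) = 2^3.165 = 8.9693

8.969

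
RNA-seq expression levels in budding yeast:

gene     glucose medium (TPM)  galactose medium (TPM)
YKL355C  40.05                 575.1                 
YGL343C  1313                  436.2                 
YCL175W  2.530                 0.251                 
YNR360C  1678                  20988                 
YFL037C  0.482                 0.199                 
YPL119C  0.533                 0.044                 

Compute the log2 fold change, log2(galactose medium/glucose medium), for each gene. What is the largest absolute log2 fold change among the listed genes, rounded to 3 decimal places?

log2(575.1/40.05) = 3.844  (YKL355C)
log2(436.2/1313) = -1.590  (YGL343C)
log2(0.251/2.530) = -3.333  (YCL175W)
log2(20988/1678) = 3.645  (YNR360C)
log2(0.199/0.482) = -1.276  (YFL037C)
log2(0.044/0.533) = -3.599  (YPL119C)
The largest magnitude belongs to YKL355C.

3.844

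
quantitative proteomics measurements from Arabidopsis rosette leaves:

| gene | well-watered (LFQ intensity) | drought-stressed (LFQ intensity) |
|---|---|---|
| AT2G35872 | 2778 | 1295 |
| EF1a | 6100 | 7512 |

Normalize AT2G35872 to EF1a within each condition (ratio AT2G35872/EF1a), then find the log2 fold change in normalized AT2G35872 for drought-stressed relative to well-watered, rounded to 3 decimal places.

-1.401

AT2G35872/EF1a (well-watered) = 2778 / 6100 = 0.45541
AT2G35872/EF1a (drought-stressed) = 1295 / 7512 = 0.17239
Fold change = 0.17239 / 0.45541 = 0.3785
log2(0.3785) = -1.4015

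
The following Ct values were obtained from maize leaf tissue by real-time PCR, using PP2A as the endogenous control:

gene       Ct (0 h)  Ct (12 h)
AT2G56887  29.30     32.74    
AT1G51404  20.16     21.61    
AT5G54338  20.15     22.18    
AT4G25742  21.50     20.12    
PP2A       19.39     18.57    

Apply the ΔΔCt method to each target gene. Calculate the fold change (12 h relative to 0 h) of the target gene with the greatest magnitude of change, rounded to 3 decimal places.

AT2G56887: ΔΔCt = (32.74−18.57) − (29.30−19.39) = 14.17 − 9.91 = 4.26; fold change = 2^-4.26 = 0.052
AT1G51404: ΔΔCt = (21.61−18.57) − (20.16−19.39) = 3.04 − 0.77 = 2.27; fold change = 2^-2.27 = 0.207
AT5G54338: ΔΔCt = (22.18−18.57) − (20.15−19.39) = 3.61 − 0.76 = 2.85; fold change = 2^-2.85 = 0.139
AT4G25742: ΔΔCt = (20.12−18.57) − (21.50−19.39) = 1.55 − 2.11 = -0.56; fold change = 2^0.56 = 1.474
AT2G56887 has the largest |ΔΔCt| = 4.26.

0.052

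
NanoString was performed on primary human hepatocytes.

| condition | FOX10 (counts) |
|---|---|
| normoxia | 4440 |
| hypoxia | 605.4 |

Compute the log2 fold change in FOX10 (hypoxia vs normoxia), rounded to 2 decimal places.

Fold change = 605.4 / 4440 = 0.1364
log2(0.1364) = -2.875

-2.87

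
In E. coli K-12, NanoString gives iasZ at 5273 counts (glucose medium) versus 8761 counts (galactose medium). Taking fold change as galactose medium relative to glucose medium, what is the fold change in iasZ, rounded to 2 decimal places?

1.66

Fold change = 8761 / 5273 = 1.661
iasZ is upregulated.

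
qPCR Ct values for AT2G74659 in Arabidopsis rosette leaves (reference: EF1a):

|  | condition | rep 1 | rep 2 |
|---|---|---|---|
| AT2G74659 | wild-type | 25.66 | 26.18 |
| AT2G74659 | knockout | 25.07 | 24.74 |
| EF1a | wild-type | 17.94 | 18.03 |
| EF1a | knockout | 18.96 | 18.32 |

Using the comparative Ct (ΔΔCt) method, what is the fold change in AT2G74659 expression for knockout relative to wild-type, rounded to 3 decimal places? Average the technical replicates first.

3.182

Mean Ct: AT2G74659 wild-type 25.920; AT2G74659 knockout 24.905; EF1a wild-type 17.985; EF1a knockout 18.640
ΔCt(wild-type) = 25.920 − 17.985 = 7.935
ΔCt(knockout) = 24.905 − 18.640 = 6.265
ΔΔCt = 6.265 − 7.935 = -1.670
Fold change = 2^(−(-1.670)) = 2^1.670 = 3.1821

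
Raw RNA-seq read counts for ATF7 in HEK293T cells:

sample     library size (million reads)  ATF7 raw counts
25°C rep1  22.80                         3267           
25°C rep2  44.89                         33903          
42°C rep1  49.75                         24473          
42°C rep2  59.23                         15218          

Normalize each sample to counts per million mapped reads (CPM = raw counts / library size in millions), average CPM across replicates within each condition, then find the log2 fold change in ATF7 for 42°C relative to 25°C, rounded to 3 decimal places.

CPM(25°C rep1) = 3267 / 22.80 = 143.2895
CPM(25°C rep2) = 33903 / 44.89 = 755.2462
CPM(42°C rep1) = 24473 / 49.75 = 491.9196
CPM(42°C rep2) = 15218 / 59.23 = 256.9306
mean CPM(25°C) = 449.2678; mean CPM(42°C) = 374.4251
Fold change = 374.4251 / 449.2678 = 0.83341
log2(0.83341) = -0.2629

-0.263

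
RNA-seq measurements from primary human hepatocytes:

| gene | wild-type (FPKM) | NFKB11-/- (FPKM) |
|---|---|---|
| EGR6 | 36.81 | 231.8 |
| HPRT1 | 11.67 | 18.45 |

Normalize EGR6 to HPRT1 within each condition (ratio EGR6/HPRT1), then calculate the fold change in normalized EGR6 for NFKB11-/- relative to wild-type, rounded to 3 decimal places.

3.983

EGR6/HPRT1 (wild-type) = 36.81 / 11.67 = 3.1542
EGR6/HPRT1 (NFKB11-/-) = 231.8 / 18.45 = 12.564
Fold change = 12.564 / 3.1542 = 3.9831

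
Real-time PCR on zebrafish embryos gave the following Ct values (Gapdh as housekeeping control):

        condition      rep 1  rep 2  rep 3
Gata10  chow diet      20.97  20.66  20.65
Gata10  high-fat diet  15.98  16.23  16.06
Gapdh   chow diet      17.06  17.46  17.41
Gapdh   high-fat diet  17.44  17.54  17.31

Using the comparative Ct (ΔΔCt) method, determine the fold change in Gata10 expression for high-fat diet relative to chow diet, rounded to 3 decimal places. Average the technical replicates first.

Mean Ct: Gata10 chow diet 20.760; Gata10 high-fat diet 16.090; Gapdh chow diet 17.310; Gapdh high-fat diet 17.430
ΔCt(chow diet) = 20.760 − 17.310 = 3.450
ΔCt(high-fat diet) = 16.090 − 17.430 = -1.340
ΔΔCt = -1.340 − 3.450 = -4.790
Fold change = 2^(−(-4.790)) = 2^4.790 = 27.6652

27.665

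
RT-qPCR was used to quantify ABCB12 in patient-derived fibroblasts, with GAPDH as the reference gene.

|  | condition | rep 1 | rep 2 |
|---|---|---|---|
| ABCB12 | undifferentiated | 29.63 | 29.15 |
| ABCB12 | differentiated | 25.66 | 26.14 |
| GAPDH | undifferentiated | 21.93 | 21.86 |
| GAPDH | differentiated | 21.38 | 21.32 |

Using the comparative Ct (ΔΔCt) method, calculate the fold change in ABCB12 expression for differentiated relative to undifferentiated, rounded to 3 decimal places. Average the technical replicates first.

Mean Ct: ABCB12 undifferentiated 29.390; ABCB12 differentiated 25.900; GAPDH undifferentiated 21.895; GAPDH differentiated 21.350
ΔCt(undifferentiated) = 29.390 − 21.895 = 7.495
ΔCt(differentiated) = 25.900 − 21.350 = 4.550
ΔΔCt = 4.550 − 7.495 = -2.945
Fold change = 2^(−(-2.945)) = 2^2.945 = 7.7008

7.701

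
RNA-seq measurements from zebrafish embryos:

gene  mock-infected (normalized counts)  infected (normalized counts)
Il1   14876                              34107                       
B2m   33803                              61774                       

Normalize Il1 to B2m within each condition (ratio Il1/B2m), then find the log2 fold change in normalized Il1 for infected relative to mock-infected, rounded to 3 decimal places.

0.327

Il1/B2m (mock-infected) = 14876 / 33803 = 0.44008
Il1/B2m (infected) = 34107 / 61774 = 0.55213
Fold change = 0.55213 / 0.44008 = 1.2546
log2(1.2546) = 0.3272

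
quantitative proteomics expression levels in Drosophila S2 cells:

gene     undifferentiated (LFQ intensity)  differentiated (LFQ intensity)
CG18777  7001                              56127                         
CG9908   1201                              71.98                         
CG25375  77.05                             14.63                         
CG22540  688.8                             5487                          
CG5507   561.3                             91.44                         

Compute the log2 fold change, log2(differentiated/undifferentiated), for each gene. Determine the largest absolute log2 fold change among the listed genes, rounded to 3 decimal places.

4.060

log2(56127/7001) = 3.003  (CG18777)
log2(71.98/1201) = -4.060  (CG9908)
log2(14.63/77.05) = -2.397  (CG25375)
log2(5487/688.8) = 2.994  (CG22540)
log2(91.44/561.3) = -2.618  (CG5507)
The largest magnitude belongs to CG9908.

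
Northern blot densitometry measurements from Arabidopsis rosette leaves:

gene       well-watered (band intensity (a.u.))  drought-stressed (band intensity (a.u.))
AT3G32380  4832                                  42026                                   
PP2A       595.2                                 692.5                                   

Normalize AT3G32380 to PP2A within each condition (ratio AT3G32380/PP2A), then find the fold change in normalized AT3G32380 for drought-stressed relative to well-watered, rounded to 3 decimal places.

AT3G32380/PP2A (well-watered) = 4832 / 595.2 = 8.1183
AT3G32380/PP2A (drought-stressed) = 42026 / 692.5 = 60.687
Fold change = 60.687 / 8.1183 = 7.4754

7.475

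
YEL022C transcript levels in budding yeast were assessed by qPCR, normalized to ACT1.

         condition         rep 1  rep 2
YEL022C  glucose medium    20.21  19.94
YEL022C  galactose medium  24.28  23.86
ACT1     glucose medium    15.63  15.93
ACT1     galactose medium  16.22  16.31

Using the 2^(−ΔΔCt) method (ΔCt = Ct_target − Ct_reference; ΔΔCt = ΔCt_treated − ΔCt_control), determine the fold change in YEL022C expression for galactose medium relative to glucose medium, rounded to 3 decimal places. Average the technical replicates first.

Mean Ct: YEL022C glucose medium 20.075; YEL022C galactose medium 24.070; ACT1 glucose medium 15.780; ACT1 galactose medium 16.265
ΔCt(glucose medium) = 20.075 − 15.780 = 4.295
ΔCt(galactose medium) = 24.070 − 16.265 = 7.805
ΔΔCt = 7.805 − 4.295 = 3.510
Fold change = 2^(−3.510) = 0.0878

0.088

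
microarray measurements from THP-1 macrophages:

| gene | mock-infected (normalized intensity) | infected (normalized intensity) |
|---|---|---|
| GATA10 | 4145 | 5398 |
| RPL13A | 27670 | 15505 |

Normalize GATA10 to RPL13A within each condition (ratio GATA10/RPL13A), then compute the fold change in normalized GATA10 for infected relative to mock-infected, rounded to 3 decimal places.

2.324

GATA10/RPL13A (mock-infected) = 4145 / 27670 = 0.1498
GATA10/RPL13A (infected) = 5398 / 15505 = 0.34815
Fold change = 0.34815 / 0.1498 = 2.3241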